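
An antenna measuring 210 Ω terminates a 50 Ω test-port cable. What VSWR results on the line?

For a purely resistive load, VSWR = R_L/Z_0 or Z_0/R_L (whichever > 1) = 210/50

VSWR ≈ 4.2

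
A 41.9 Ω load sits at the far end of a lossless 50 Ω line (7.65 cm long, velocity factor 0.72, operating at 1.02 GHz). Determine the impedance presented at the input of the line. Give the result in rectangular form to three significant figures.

Z_in ≈ 50.8 − j8.88 Ω

λ = v/f = 0.72·c / 1.02 GHz = 0.212 m
βl = 2π·l/λ = 2π × 0.361 = 130°
tan(βl) = tan(130°) = -1.19
Z_in = Z_0·(Z_L + jZ_0·tanβl)/(Z_0 + jZ_L·tanβl)
     = 50·(41.9 − j59.5)/(50 − j49.8)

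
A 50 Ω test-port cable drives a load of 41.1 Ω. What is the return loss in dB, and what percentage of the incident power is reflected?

RL ≈ 20.2 dB; 0.954% of incident power reflected

Γ = (41.1 − 50)/(41.1 + 50) = -0.0977
RL = −20·log₁₀(0.0977) = 20.2 dB
P_refl/P_inc = |Γ|² = 0.00954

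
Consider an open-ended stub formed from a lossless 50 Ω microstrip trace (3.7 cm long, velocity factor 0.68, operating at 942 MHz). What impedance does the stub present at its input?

λ = v/f = 0.68·c / 942 MHz = 0.217 m
βl = 2π·l/λ = 2π × 0.171 = 61.5°
tan(βl) = 1.84
For an open-ended stub, Z_in = −jZ_0·cot(βl) = −jZ_0/tan(βl)

Z_in ≈ −j27.1 Ω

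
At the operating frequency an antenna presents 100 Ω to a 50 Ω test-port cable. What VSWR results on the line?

VSWR ≈ 2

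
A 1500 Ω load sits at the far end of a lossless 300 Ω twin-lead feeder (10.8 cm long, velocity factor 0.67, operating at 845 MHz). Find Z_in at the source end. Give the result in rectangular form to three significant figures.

Z_in ≈ 509 + j667 Ω

λ = v/f = 0.67·c / 845 MHz = 0.238 m
βl = 2π·l/λ = 2π × 0.454 = 163°
tan(βl) = tan(163°) = -0.297
Z_in = Z_0·(Z_L + jZ_0·tanβl)/(Z_0 + jZ_L·tanβl)
     = 300·(1500 − j89.1)/(300 − j446)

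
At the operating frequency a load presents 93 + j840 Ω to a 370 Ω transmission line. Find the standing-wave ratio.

Γ = (Z_L − Z_0)/(Z_L + Z_0) = (-277 + j840)/(463 + j840)
|Γ| = 884/959 = 0.922
VSWR = (1 + |Γ|)/(1 − |Γ|) = 1.92/0.0778

VSWR ≈ 24.7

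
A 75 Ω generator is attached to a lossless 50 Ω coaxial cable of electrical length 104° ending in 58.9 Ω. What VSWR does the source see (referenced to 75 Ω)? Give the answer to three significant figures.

VSWR ≈ 1.74

tan(βl) = -4.01
Z_in = Z_0·(Z_L + jZ_0·tanβl)/(Z_0 + jZ_L·tanβl) = 43.2 + j3.33 Ω
Γ_s = (Z_in − Z_s)/(Z_in + Z_s) = (-31.8 + j3.33)/(118 + j3.33), |Γ_s| = 0.271
VSWR = (1 + |Γ_s|)/(1 − |Γ_s|)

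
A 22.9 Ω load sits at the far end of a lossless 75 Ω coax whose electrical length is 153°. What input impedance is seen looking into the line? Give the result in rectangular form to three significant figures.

tan(βl) = tan(153°) = -0.51
Z_in = Z_0·(Z_L + jZ_0·tanβl)/(Z_0 + jZ_L·tanβl)
     = 75·(22.9 − j38.2)/(75 − j11.7)

Z_in ≈ 28.2 − j33.8 Ω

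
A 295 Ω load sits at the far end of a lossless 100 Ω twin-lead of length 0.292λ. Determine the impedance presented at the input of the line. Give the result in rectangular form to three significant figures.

Z_in ≈ 36.1 + j23.7 Ω

βl = 2π × 0.292 = 105°
tan(βl) = tan(105°) = -3.7
Z_in = Z_0·(Z_L + jZ_0·tanβl)/(Z_0 + jZ_L·tanβl)
     = 100·(295 − j370)/(100 − j1090)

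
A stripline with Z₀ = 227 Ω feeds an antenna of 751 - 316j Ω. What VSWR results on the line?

Γ = (Z_L − Z_0)/(Z_L + Z_0) = (524 − j316)/(978 − j316)
|Γ| = 612/1030 = 0.595
VSWR = (1 + |Γ|)/(1 − |Γ|) = 1.6/0.405

VSWR ≈ 3.94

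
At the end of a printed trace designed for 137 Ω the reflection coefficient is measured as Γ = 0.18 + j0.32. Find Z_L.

Z_L ≈ 153 + j113 Ω

Z_L = Z_0·(1 + Γ)/(1 − Γ) = 137·(1.18 + j0.32)/(0.82 − j0.32)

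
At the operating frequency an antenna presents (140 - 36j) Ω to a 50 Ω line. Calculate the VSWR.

Γ = (Z_L − Z_0)/(Z_L + Z_0) = (90 − j36)/(190 − j36)
|Γ| = 96.9/193 = 0.501
VSWR = (1 + |Γ|)/(1 − |Γ|) = 1.5/0.499

VSWR ≈ 3.01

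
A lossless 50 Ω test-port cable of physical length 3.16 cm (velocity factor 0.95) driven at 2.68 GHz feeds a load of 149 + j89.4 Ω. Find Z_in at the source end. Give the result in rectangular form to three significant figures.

Z_in ≈ 12.3 + j6.63 Ω

λ = v/f = 0.95·c / 2.68 GHz = 0.106 m
βl = 2π·l/λ = 2π × 0.297 = 107°
tan(βl) = tan(107°) = -3.28
Z_in = Z_0·(Z_L + jZ_0·tanβl)/(Z_0 + jZ_L·tanβl)
     = 50·(149 − j74.4)/(343 − j488)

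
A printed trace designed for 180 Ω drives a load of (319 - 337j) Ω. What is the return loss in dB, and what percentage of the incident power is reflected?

Γ = (139 − j337)/(499 − j337), |Γ| = 0.605
RL = −20·log₁₀(0.605) = 4.36 dB
P_refl/P_inc = |Γ|² = 0.367

RL ≈ 4.36 dB; 36.7% of incident power reflected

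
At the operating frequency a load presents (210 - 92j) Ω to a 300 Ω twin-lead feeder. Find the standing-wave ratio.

VSWR ≈ 1.66

Γ = (Z_L − Z_0)/(Z_L + Z_0) = (-90 − j92)/(510 − j92)
|Γ| = 129/518 = 0.248
VSWR = (1 + |Γ|)/(1 − |Γ|) = 1.25/0.752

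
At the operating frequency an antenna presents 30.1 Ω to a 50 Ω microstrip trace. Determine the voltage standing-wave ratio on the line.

For a purely resistive load, VSWR = R_L/Z_0 or Z_0/R_L (whichever > 1) = 50/30.1

VSWR ≈ 1.66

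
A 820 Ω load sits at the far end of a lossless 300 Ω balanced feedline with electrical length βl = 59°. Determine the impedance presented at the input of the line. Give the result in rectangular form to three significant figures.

tan(βl) = tan(59°) = 1.66
Z_in = Z_0·(Z_L + jZ_0·tanβl)/(Z_0 + jZ_L·tanβl)
     = 300·(820 + j499)/(300 + j1360)

Z_in ≈ 142 − j149 Ω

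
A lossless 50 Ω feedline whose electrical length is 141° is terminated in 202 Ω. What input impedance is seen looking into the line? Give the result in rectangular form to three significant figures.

Z_in ≈ 28.6 + j53 Ω

tan(βl) = tan(141°) = -0.81
Z_in = Z_0·(Z_L + jZ_0·tanβl)/(Z_0 + jZ_L·tanβl)
     = 50·(202 − j40.5)/(50 − j164)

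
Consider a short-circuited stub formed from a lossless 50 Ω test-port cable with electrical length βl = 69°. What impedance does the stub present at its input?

tan(βl) = 2.61
For a short-circuited stub, Z_in = jZ_0·tan(βl)

Z_in ≈ +j130 Ω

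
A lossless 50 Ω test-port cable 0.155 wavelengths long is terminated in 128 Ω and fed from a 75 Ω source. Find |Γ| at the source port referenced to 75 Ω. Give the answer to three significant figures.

βl = 2π × 0.155 = 55.8°
tan(βl) = 1.47
Z_in = Z_0·(Z_L + jZ_0·tanβl)/(Z_0 + jZ_L·tanβl) = 26.7 − j26.9 Ω
Γ_s = (Z_in − Z_s)/(Z_in + Z_s) = (-48.3 − j26.9)/(102 − j26.9), |Γ_s| = 0.526

|Γ| ≈ 0.526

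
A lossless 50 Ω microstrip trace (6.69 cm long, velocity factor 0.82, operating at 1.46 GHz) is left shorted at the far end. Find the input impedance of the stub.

λ = v/f = 0.82·c / 1.46 GHz = 0.168 m
βl = 2π·l/λ = 2π × 0.397 = 143°
tan(βl) = -0.755
For a shorted stub, Z_in = jZ_0·tan(βl)

Z_in ≈ −j37.8 Ω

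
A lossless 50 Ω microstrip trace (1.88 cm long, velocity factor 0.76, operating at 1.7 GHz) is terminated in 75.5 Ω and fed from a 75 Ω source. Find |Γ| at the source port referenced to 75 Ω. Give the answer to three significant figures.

λ = v/f = 0.76·c / 1.7 GHz = 0.134 m
βl = 2π·l/λ = 2π × 0.14 = 50.5°
tan(βl) = 1.21
Z_in = Z_0·(Z_L + jZ_0·tanβl)/(Z_0 + jZ_L·tanβl) = 42.9 − j17.8 Ω
Γ_s = (Z_in − Z_s)/(Z_in + Z_s) = (-32.1 − j17.8)/(118 − j17.8), |Γ_s| = 0.308

|Γ| ≈ 0.308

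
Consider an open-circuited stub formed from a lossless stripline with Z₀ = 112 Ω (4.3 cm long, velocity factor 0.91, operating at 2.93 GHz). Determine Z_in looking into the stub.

Z_in ≈ +j454 Ω

λ = v/f = 0.91·c / 2.93 GHz = 0.0932 m
βl = 2π·l/λ = 2π × 0.462 = 166°
tan(βl) = -0.247
For an open-circuited stub, Z_in = −jZ_0·cot(βl) = −jZ_0/tan(βl)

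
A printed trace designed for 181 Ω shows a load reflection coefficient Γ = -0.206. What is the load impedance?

Z_L = Z_0·(1 + Γ)/(1 − Γ) = 181·(0.794)/(1.21)

Z_L ≈ 119 Ω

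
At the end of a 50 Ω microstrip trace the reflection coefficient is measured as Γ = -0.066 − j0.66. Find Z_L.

Z_L ≈ 17.8 − j42 Ω

Z_L = Z_0·(1 + Γ)/(1 − Γ) = 50·(0.934 − j0.66)/(1.07 + j0.66)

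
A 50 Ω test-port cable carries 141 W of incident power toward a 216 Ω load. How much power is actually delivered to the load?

Γ = (216 − 50)/(216 + 50) = 0.624
|Γ|² = 0.389
P_refl = |Γ|²·P_inc = 54.9 W, P_del = (1 − |Γ|²)·P_inc = 86.1 W

P_delivered ≈ 86.1 W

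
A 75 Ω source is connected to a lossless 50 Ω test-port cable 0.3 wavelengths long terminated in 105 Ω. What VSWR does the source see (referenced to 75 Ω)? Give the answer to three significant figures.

βl = 2π × 0.3 = 108°
tan(βl) = -3.08
Z_in = Z_0·(Z_L + jZ_0·tanβl)/(Z_0 + jZ_L·tanβl) = 25.7 + j12.3 Ω
Γ_s = (Z_in − Z_s)/(Z_in + Z_s) = (-49.3 + j12.3)/(101 + j12.3), |Γ_s| = 0.501
VSWR = (1 + |Γ_s|)/(1 − |Γ_s|)

VSWR ≈ 3.01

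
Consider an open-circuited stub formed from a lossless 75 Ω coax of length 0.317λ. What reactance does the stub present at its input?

X_in ≈ 33.6 Ω (inductive)

βl = 2π × 0.317 = 114°
tan(βl) = -2.23
For an open-circuited stub, Z_in = −jZ_0·cot(βl) = −jZ_0/tan(βl)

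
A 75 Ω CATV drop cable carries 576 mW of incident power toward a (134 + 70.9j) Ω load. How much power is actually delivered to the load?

P_delivered ≈ 475 mW

|Γ| = |(59 + j70.9)/(209 + j70.9)| = 0.418
|Γ|² = 0.175
P_refl = |Γ|²·P_inc = 101 mW, P_del = (1 − |Γ|²)·P_inc = 475 mW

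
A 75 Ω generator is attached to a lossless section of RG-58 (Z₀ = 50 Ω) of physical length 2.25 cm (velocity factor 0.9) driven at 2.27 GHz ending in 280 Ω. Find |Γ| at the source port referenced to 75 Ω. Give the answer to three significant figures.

λ = v/f = 0.9·c / 2.27 GHz = 0.119 m
βl = 2π·l/λ = 2π × 0.189 = 68.1°
tan(βl) = 2.49
Z_in = Z_0·(Z_L + jZ_0·tanβl)/(Z_0 + jZ_L·tanβl) = 10.3 − j19.4 Ω
Γ_s = (Z_in − Z_s)/(Z_in + Z_s) = (-64.7 − j19.4)/(85.3 − j19.4), |Γ_s| = 0.772

|Γ| ≈ 0.772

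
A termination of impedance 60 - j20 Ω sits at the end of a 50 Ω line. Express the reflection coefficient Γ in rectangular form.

Γ ≈ 0.12 − j0.16

Γ = (Z_L − Z_0)/(Z_L + Z_0) = (10 − j20)/(110 − j20)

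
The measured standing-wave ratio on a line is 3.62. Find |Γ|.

|Γ| ≈ 0.567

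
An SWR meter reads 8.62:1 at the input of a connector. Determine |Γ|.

|Γ| = (S − 1)/(S + 1) = (8.62 − 1)/(8.62 + 1) = 7.62/9.62

|Γ| ≈ 0.792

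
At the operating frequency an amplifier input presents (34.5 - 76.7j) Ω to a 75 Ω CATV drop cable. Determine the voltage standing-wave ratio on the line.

Γ = (Z_L − Z_0)/(Z_L + Z_0) = (-40.5 − j76.7)/(109.5 − j76.7)
|Γ| = 86.7/134 = 0.649
VSWR = (1 + |Γ|)/(1 − |Γ|) = 1.65/0.351

VSWR ≈ 4.69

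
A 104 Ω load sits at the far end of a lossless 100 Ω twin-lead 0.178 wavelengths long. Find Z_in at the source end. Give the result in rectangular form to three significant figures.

βl = 2π × 0.178 = 64.1°
tan(βl) = tan(64.1°) = 2.06
Z_in = Z_0·(Z_L + jZ_0·tanβl)/(Z_0 + jZ_L·tanβl)
     = 100·(104 + j206)/(100 + j214)

Z_in ≈ 97.6 − j3.01 Ω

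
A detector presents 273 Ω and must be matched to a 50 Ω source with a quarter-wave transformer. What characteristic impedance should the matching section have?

Z_qwt = √(Z_0·R_L) = √(50 × 273) = √13650

Z_qwt ≈ 117 Ω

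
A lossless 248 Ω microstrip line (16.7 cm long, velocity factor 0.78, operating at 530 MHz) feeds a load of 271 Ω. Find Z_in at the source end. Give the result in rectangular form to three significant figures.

Z_in ≈ 248 + j22 Ω

λ = v/f = 0.78·c / 530 MHz = 0.442 m
βl = 2π·l/λ = 2π × 0.378 = 136°
tan(βl) = tan(136°) = -0.96
Z_in = Z_0·(Z_L + jZ_0·tanβl)/(Z_0 + jZ_L·tanβl)
     = 248·(271 − j238)/(248 − j260)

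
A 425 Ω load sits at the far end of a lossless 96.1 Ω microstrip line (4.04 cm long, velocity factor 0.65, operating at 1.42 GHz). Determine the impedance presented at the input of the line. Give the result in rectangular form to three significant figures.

λ = v/f = 0.65·c / 1.42 GHz = 0.137 m
βl = 2π·l/λ = 2π × 0.294 = 106°
tan(βl) = tan(106°) = -3.51
Z_in = Z_0·(Z_L + jZ_0·tanβl)/(Z_0 + jZ_L·tanβl)
     = 96.1·(425 − j337)/(96.1 − j1490)

Z_in ≈ 23.4 + j25.9 Ω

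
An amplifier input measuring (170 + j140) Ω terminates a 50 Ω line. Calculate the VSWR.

VSWR ≈ 5.83

Γ = (Z_L − Z_0)/(Z_L + Z_0) = (120 + j140)/(220 + j140)
|Γ| = 184/261 = 0.707
VSWR = (1 + |Γ|)/(1 − |Γ|) = 1.71/0.293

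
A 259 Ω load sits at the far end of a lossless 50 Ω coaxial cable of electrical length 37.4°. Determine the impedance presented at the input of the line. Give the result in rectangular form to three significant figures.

tan(βl) = tan(37.4°) = 0.765
Z_in = Z_0·(Z_L + jZ_0·tanβl)/(Z_0 + jZ_L·tanβl)
     = 50·(259 + j38.2)/(50 + j198)

Z_in ≈ 24.6 − j59.2 Ω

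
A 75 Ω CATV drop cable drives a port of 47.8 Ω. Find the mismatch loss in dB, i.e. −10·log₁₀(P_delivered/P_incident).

mismatch loss ≈ 0.218 dB

Γ = (47.8 − 75)/(47.8 + 75) = -0.221
|Γ|² = 0.0491, so P_del/P_inc = 1 − |Γ|² = 0.951
ML = −10·log₁₀(1 − |Γ|²)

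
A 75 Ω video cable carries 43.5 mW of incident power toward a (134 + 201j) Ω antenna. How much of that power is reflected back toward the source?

P_reflected ≈ 22.7 mW

|Γ| = |(59 + j201)/(209 + j201)| = 0.722
|Γ|² = 0.522
P_refl = |Γ|²·P_inc = 22.7 mW, P_del = (1 − |Γ|²)·P_inc = 20.8 mW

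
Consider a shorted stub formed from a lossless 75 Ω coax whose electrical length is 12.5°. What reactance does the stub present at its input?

X_in ≈ 16.6 Ω (inductive)

tan(βl) = 0.222
For a shorted stub, Z_in = jZ_0·tan(βl)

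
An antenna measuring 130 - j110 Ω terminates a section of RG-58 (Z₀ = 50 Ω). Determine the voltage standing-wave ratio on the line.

Γ = (Z_L − Z_0)/(Z_L + Z_0) = (80 − j110)/(180 − j110)
|Γ| = 136/211 = 0.645
VSWR = (1 + |Γ|)/(1 − |Γ|) = 1.64/0.355

VSWR ≈ 4.63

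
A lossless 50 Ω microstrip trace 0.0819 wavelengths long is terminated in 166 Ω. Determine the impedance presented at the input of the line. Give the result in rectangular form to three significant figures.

Z_in ≈ 48.4 − j62.6 Ω

βl = 2π × 0.0819 = 29.5°
tan(βl) = tan(29.5°) = 0.565
Z_in = Z_0·(Z_L + jZ_0·tanβl)/(Z_0 + jZ_L·tanβl)
     = 50·(166 + j28.3)/(50 + j93.9)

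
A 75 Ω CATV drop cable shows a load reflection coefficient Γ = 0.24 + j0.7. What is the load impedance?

Z_L = Z_0·(1 + Γ)/(1 − Γ) = 75·(1.24 + j0.7)/(0.76 − j0.7)

Z_L ≈ 31.8 + j98.4 Ω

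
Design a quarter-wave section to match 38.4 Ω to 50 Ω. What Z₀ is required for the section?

Z_qwt ≈ 43.8 Ω

Z_qwt = √(Z_0·R_L) = √(50 × 38.4) = √1920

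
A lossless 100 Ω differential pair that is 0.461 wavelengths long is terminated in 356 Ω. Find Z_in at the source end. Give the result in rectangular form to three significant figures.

βl = 2π × 0.461 = 166°
tan(βl) = tan(166°) = -0.25
Z_in = Z_0·(Z_L + jZ_0·tanβl)/(Z_0 + jZ_L·tanβl)
     = 100·(356 − j25)/(100 − j89)

Z_in ≈ 211 + j163 Ω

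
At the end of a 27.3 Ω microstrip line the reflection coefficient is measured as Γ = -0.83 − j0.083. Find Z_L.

Z_L ≈ 2.47 − j1.35 Ω

Z_L = Z_0·(1 + Γ)/(1 − Γ) = 27.3·(0.17 − j0.083)/(1.83 + j0.083)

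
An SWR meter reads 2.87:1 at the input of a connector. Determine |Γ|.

|Γ| = (S − 1)/(S + 1) = (2.87 − 1)/(2.87 + 1) = 1.87/3.87

|Γ| ≈ 0.483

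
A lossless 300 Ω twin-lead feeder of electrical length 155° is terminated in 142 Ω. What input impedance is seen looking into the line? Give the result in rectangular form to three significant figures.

tan(βl) = tan(155°) = -0.466
Z_in = Z_0·(Z_L + jZ_0·tanβl)/(Z_0 + jZ_L·tanβl)
     = 300·(142 − j140)/(300 − j66.2)

Z_in ≈ 165 − j104 Ω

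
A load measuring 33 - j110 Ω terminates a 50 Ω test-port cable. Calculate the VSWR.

VSWR ≈ 9.4

Γ = (Z_L − Z_0)/(Z_L + Z_0) = (-17 − j110)/(83 − j110)
|Γ| = 111/138 = 0.808
VSWR = (1 + |Γ|)/(1 − |Γ|) = 1.81/0.192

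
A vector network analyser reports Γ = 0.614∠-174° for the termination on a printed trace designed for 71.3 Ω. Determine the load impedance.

Z_L = Z_0·(1 + Γ)/(1 − Γ) = 71.3·(0.389 − j0.0642)/(1.61 + j0.0642)

Z_L ≈ 17.1 − j3.52 Ω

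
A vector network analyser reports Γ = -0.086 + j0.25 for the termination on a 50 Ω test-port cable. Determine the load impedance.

Z_L = Z_0·(1 + Γ)/(1 − Γ) = 50·(0.914 + j0.25)/(1.09 − j0.25)

Z_L ≈ 37.4 + j20.1 Ω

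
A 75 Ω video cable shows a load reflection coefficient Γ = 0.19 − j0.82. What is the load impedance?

Z_L ≈ 16.5 − j92.6 Ω

Z_L = Z_0·(1 + Γ)/(1 − Γ) = 75·(1.19 − j0.82)/(0.81 + j0.82)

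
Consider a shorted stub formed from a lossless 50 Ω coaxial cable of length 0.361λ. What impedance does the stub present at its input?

Z_in ≈ −j59.7 Ω

βl = 2π × 0.361 = 130°
tan(βl) = -1.19
For a shorted stub, Z_in = jZ_0·tan(βl)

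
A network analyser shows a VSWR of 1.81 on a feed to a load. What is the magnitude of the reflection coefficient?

|Γ| = (S − 1)/(S + 1) = (1.81 − 1)/(1.81 + 1) = 0.81/2.81

|Γ| ≈ 0.288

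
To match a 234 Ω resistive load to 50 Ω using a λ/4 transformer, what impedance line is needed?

Z_qwt ≈ 108 Ω

Z_qwt = √(Z_0·R_L) = √(50 × 234) = √11700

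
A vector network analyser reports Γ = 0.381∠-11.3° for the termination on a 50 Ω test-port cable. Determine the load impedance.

Z_L = Z_0·(1 + Γ)/(1 − Γ) = 50·(1.37 − j0.0747)/(0.626 + j0.0747)

Z_L ≈ 107 − j18.8 Ω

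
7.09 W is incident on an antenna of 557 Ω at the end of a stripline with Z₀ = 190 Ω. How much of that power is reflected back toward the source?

Γ = (557 − 190)/(557 + 190) = 0.491
|Γ|² = 0.241
P_refl = |Γ|²·P_inc = 1.71 W, P_del = (1 − |Γ|²)·P_inc = 5.38 W

P_reflected ≈ 1.71 W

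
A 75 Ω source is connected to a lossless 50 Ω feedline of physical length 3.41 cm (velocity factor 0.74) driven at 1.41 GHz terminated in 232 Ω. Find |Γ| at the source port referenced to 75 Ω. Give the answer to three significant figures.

|Γ| ≈ 0.743

λ = v/f = 0.74·c / 1.41 GHz = 0.157 m
βl = 2π·l/λ = 2π × 0.217 = 78°
tan(βl) = 4.69
Z_in = Z_0·(Z_L + jZ_0·tanβl)/(Z_0 + jZ_L·tanβl) = 11.2 − j10.1 Ω
Γ_s = (Z_in − Z_s)/(Z_in + Z_s) = (-63.8 − j10.1)/(86.2 − j10.1), |Γ_s| = 0.743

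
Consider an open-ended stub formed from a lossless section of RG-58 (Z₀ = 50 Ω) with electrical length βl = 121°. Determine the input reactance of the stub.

X_in ≈ 30 Ω (inductive)

tan(βl) = -1.66
For an open-ended stub, Z_in = −jZ_0·cot(βl) = −jZ_0/tan(βl)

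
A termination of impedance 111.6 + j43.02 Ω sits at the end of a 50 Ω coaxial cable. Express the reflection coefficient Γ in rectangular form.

Γ = (Z_L − Z_0)/(Z_L + Z_0) = (61.6 + j43.02)/(161.6 + j43.02)

Γ ≈ 0.422 + j0.154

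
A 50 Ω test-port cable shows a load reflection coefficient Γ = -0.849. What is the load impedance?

Z_L = Z_0·(1 + Γ)/(1 − Γ) = 50·(0.151)/(1.85)

Z_L ≈ 4.08 Ω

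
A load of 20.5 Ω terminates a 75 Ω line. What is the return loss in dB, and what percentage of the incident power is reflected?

Γ = (20.5 − 75)/(20.5 + 75) = -0.571
RL = −20·log₁₀(0.571) = 4.87 dB
P_refl/P_inc = |Γ|² = 0.326

RL ≈ 4.87 dB; 32.6% of incident power reflected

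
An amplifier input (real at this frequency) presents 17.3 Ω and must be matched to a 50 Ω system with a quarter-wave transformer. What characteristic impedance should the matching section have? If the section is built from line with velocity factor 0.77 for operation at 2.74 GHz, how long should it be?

Z_qwt ≈ 29.4 Ω; length ≈ 2.11 cm

Z_qwt = √(Z_0·R_L) = √(50 × 17.3) = √865
λ = 0.77·c/f = 0.0843 m, so l = λ/4 = 0.0211 m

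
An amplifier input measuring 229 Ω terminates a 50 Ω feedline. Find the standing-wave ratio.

VSWR ≈ 4.58

For a purely resistive load, VSWR = R_L/Z_0 or Z_0/R_L (whichever > 1) = 229/50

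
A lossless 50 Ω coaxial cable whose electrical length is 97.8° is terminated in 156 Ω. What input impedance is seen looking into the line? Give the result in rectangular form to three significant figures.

Z_in ≈ 16.3 + j6.13 Ω

tan(βl) = tan(97.8°) = -7.3
Z_in = Z_0·(Z_L + jZ_0·tanβl)/(Z_0 + jZ_L·tanβl)
     = 50·(156 − j365)/(50 − j1140)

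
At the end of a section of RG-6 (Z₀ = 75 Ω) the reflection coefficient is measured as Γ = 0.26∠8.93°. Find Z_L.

Z_L ≈ 126 + j10.9 Ω

Z_L = Z_0·(1 + Γ)/(1 − Γ) = 75·(1.26 + j0.0404)/(0.743 − j0.0404)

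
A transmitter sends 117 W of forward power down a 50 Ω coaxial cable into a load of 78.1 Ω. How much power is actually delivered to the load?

P_delivered ≈ 111 W

Γ = (78.1 − 50)/(78.1 + 50) = 0.219
|Γ|² = 0.0481
P_refl = |Γ|²·P_inc = 5.63 W, P_del = (1 − |Γ|²)·P_inc = 111 W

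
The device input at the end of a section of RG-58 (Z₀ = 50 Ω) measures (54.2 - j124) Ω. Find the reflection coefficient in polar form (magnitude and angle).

Γ ≈ 0.766 ∠ -38.1°

Γ = (Z_L − Z_0)/(Z_L + Z_0) = (4.2 − j124)/(104.2 − j124)
|Γ| = 124/162 = 0.766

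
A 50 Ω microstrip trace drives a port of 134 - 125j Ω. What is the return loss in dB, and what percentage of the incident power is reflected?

Γ = (84 − j125)/(184 − j125), |Γ| = 0.677
RL = −20·log₁₀(0.677) = 3.39 dB
P_refl/P_inc = |Γ|² = 0.458

RL ≈ 3.39 dB; 45.8% of incident power reflected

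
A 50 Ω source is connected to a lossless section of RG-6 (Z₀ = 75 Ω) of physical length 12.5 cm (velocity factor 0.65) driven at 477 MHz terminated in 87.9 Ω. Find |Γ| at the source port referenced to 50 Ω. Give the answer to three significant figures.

|Γ| ≈ 0.15

λ = v/f = 0.65·c / 477 MHz = 0.409 m
βl = 2π·l/λ = 2π × 0.306 = 110°
tan(βl) = -2.74
Z_in = Z_0·(Z_L + jZ_0·tanβl)/(Z_0 + jZ_L·tanβl) = 66.1 + j6.79 Ω
Γ_s = (Z_in − Z_s)/(Z_in + Z_s) = (16.1 + j6.79)/(116 + j6.79), |Γ_s| = 0.15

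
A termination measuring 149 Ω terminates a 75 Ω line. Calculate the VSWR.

For a purely resistive load, VSWR = R_L/Z_0 or Z_0/R_L (whichever > 1) = 149/75

VSWR ≈ 1.99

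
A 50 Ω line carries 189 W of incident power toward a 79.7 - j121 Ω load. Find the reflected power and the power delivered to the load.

P_reflected ≈ 93.2 W; P_delivered ≈ 95.8 W

|Γ| = |(29.7 − j121)/(129.7 − j121)| = 0.702
|Γ|² = 0.493
P_refl = |Γ|²·P_inc = 93.2 W, P_del = (1 − |Γ|²)·P_inc = 95.8 W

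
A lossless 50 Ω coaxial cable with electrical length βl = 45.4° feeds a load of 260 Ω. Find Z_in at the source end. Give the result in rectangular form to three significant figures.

tan(βl) = tan(45.4°) = 1.01
Z_in = Z_0·(Z_L + jZ_0·tanβl)/(Z_0 + jZ_L·tanβl)
     = 50·(260 + j50.7)/(50 + j264)

Z_in ≈ 18.3 − j45.8 Ω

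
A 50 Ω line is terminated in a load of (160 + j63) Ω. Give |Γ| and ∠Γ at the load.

Γ = (Z_L − Z_0)/(Z_L + Z_0) = (110 + j63)/(210 + j63)
|Γ| = 127/219 = 0.578

Γ ≈ 0.578 ∠ 13.1°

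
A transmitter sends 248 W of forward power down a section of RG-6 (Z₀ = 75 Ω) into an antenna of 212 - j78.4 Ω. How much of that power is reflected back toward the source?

|Γ| = |(137 − j78.4)/(287 − j78.4)| = 0.531
|Γ|² = 0.281
P_refl = |Γ|²·P_inc = 69.8 W, P_del = (1 − |Γ|²)·P_inc = 178 W

P_reflected ≈ 69.8 W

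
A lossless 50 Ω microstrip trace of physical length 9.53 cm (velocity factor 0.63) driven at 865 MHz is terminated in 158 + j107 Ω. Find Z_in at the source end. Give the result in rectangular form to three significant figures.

Z_in ≈ 34.3 + j69.1 Ω

λ = v/f = 0.63·c / 865 MHz = 0.218 m
βl = 2π·l/λ = 2π × 0.436 = 157°
tan(βl) = tan(157°) = -0.424
Z_in = Z_0·(Z_L + jZ_0·tanβl)/(Z_0 + jZ_L·tanβl)
     = 50·(158 + j85.8)/(95.4 − j67)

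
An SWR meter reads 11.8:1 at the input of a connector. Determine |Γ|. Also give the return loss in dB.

|Γ| = (S − 1)/(S + 1) = (11.8 − 1)/(11.8 + 1) = 10.8/12.8
RL = −20·log₁₀|Γ| = −20·log₁₀(0.844)

|Γ| ≈ 0.844; return loss ≈ 1.48 dB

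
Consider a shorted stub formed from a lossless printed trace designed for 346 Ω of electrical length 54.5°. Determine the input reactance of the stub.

X_in ≈ 485 Ω (inductive)

tan(βl) = 1.4
For a shorted stub, Z_in = jZ_0·tan(βl)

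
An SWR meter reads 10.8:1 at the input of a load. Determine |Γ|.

|Γ| ≈ 0.831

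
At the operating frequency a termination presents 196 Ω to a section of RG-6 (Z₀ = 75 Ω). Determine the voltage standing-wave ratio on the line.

VSWR ≈ 2.61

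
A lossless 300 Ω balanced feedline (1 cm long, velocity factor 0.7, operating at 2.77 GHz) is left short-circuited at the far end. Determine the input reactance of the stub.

X_in ≈ 327 Ω (inductive)

λ = v/f = 0.7·c / 2.77 GHz = 0.0758 m
βl = 2π·l/λ = 2π × 0.132 = 47.5°
tan(βl) = 1.09
For a short-circuited stub, Z_in = jZ_0·tan(βl)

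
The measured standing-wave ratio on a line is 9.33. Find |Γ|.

|Γ| ≈ 0.806

|Γ| = (S − 1)/(S + 1) = (9.33 − 1)/(9.33 + 1) = 8.33/10.3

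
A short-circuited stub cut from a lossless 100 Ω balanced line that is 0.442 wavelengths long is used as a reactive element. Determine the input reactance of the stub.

X_in ≈ -38.1 Ω (capacitive)

βl = 2π × 0.442 = 159°
tan(βl) = -0.381
For a short-circuited stub, Z_in = jZ_0·tan(βl)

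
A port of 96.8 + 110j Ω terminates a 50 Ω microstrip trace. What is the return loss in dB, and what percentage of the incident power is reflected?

RL ≈ 3.72 dB; 42.5% of incident power reflected

Γ = (46.8 + j110)/(146.8 + j110), |Γ| = 0.652
RL = −20·log₁₀(0.652) = 3.72 dB
P_refl/P_inc = |Γ|² = 0.425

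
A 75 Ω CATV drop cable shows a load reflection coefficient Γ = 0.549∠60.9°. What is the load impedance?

Z_L ≈ 68.3 + j93.8 Ω

Z_L = Z_0·(1 + Γ)/(1 − Γ) = 75·(1.27 + j0.48)/(0.733 − j0.48)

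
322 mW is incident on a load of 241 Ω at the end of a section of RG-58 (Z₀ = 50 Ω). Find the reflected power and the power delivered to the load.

P_reflected ≈ 139 mW; P_delivered ≈ 183 mW

Γ = (241 − 50)/(241 + 50) = 0.656
|Γ|² = 0.431
P_refl = |Γ|²·P_inc = 139 mW, P_del = (1 − |Γ|²)·P_inc = 183 mW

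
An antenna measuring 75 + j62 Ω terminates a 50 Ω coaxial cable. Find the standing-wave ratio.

Γ = (Z_L − Z_0)/(Z_L + Z_0) = (25 + j62)/(125 + j62)
|Γ| = 66.9/140 = 0.479
VSWR = (1 + |Γ|)/(1 − |Γ|) = 1.48/0.521

VSWR ≈ 2.84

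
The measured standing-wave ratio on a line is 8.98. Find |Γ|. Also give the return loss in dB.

|Γ| = (S − 1)/(S + 1) = (8.98 − 1)/(8.98 + 1) = 7.98/9.98
RL = −20·log₁₀|Γ| = −20·log₁₀(0.8)

|Γ| ≈ 0.8; return loss ≈ 1.94 dB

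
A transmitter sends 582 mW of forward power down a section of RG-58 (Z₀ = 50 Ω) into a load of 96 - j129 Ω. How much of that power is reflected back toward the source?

P_reflected ≈ 288 mW

|Γ| = |(46 − j129)/(146 − j129)| = 0.703
|Γ|² = 0.494
P_refl = |Γ|²·P_inc = 288 mW, P_del = (1 − |Γ|²)·P_inc = 294 mW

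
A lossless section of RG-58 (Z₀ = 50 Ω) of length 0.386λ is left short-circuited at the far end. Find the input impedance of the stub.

Z_in ≈ −j43.5 Ω

βl = 2π × 0.386 = 139°
tan(βl) = -0.871
For a short-circuited stub, Z_in = jZ_0·tan(βl)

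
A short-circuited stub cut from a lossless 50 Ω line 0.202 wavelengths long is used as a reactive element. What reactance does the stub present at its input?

βl = 2π × 0.202 = 72.7°
tan(βl) = 3.21
For a short-circuited stub, Z_in = jZ_0·tan(βl)

X_in ≈ 161 Ω (inductive)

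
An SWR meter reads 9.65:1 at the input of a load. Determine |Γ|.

|Γ| ≈ 0.812

|Γ| = (S − 1)/(S + 1) = (9.65 − 1)/(9.65 + 1) = 8.65/10.7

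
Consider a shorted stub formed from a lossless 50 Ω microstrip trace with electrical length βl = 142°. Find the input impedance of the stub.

tan(βl) = -0.781
For a shorted stub, Z_in = jZ_0·tan(βl)

Z_in ≈ −j39.1 Ω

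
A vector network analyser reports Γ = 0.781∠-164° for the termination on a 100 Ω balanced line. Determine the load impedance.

Z_L = Z_0·(1 + Γ)/(1 − Γ) = 100·(0.249 − j0.215)/(1.75 + j0.215)

Z_L ≈ 12.5 − j13.8 Ω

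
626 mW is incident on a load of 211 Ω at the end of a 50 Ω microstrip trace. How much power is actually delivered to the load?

Γ = (211 − 50)/(211 + 50) = 0.617
|Γ|² = 0.381
P_refl = |Γ|²·P_inc = 238 mW, P_del = (1 − |Γ|²)·P_inc = 388 mW

P_delivered ≈ 388 mW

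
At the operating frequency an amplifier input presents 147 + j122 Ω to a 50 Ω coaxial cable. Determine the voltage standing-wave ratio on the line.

Γ = (Z_L − Z_0)/(Z_L + Z_0) = (97 + j122)/(197 + j122)
|Γ| = 156/232 = 0.673
VSWR = (1 + |Γ|)/(1 − |Γ|) = 1.67/0.327

VSWR ≈ 5.11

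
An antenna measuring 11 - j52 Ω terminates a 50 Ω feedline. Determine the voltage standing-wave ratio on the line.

Γ = (Z_L − Z_0)/(Z_L + Z_0) = (-39 − j52)/(61 − j52)
|Γ| = 65/80.2 = 0.811
VSWR = (1 + |Γ|)/(1 − |Γ|) = 1.81/0.189

VSWR ≈ 9.58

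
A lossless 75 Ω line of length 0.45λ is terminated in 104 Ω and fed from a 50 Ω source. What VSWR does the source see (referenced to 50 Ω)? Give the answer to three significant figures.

βl = 2π × 0.45 = 162°
tan(βl) = -0.325
Z_in = Z_0·(Z_L + jZ_0·tanβl)/(Z_0 + jZ_L·tanβl) = 95.6 + j18.7 Ω
Γ_s = (Z_in − Z_s)/(Z_in + Z_s) = (45.6 + j18.7)/(146 + j18.7), |Γ_s| = 0.336
VSWR = (1 + |Γ_s|)/(1 − |Γ_s|)

VSWR ≈ 2.01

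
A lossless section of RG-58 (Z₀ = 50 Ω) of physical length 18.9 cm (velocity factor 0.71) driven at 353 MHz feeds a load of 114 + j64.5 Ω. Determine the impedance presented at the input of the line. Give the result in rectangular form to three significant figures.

Z_in ≈ 16.5 + j8.6 Ω

λ = v/f = 0.71·c / 353 MHz = 0.603 m
βl = 2π·l/λ = 2π × 0.313 = 113°
tan(βl) = tan(113°) = -2.38
Z_in = Z_0·(Z_L + jZ_0·tanβl)/(Z_0 + jZ_L·tanβl)
     = 50·(114 − j54.7)/(204 − j272)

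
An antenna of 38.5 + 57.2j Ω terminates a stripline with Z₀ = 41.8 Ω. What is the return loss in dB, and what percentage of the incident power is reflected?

RL ≈ 4.71 dB; 33.8% of incident power reflected

Γ = (-3.3 + j57.2)/(80.3 + j57.2), |Γ| = 0.581
RL = −20·log₁₀(0.581) = 4.71 dB
P_refl/P_inc = |Γ|² = 0.338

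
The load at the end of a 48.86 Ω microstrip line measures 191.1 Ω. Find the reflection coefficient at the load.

Γ = (Z_L − Z_0)/(Z_L + Z_0) = (191.1 − 48.86)/(191.1 + 48.86) = 142.2/240

Γ = 0.593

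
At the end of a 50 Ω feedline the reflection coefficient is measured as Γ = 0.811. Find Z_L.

Z_L = Z_0·(1 + Γ)/(1 − Γ) = 50·(1.81)/(0.189)

Z_L ≈ 479 Ω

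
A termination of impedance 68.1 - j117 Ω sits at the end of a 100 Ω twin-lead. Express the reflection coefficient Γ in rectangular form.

Γ = (Z_L − Z_0)/(Z_L + Z_0) = (-31.9 − j117)/(168.1 − j117)

Γ ≈ 0.199 − j0.558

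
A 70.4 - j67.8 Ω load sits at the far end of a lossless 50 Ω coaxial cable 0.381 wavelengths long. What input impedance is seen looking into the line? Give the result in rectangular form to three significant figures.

Z_in ≈ 73.9 + j68.5 Ω

βl = 2π × 0.381 = 137°
tan(βl) = tan(137°) = -0.927
Z_in = Z_0·(Z_L + jZ_0·tanβl)/(Z_0 + jZ_L·tanβl)
     = 50·(70.4 − j114)/(-12.9 − j65.3)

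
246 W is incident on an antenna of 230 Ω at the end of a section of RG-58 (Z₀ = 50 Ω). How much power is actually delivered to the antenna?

P_delivered ≈ 144 W

Γ = (230 − 50)/(230 + 50) = 0.643
|Γ|² = 0.413
P_refl = |Γ|²·P_inc = 102 W, P_del = (1 − |Γ|²)·P_inc = 144 W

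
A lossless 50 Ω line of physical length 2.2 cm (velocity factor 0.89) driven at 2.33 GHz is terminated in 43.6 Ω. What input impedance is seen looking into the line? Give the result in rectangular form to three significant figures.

λ = v/f = 0.89·c / 2.33 GHz = 0.115 m
βl = 2π·l/λ = 2π × 0.192 = 69.1°
tan(βl) = tan(69.1°) = 2.62
Z_in = Z_0·(Z_L + jZ_0·tanβl)/(Z_0 + jZ_L·tanβl)
     = 50·(43.6 + j131)/(50 + j114)

Z_in ≈ 55.1 + j5.05 Ω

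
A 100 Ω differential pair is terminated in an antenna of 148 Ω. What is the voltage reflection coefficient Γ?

Γ = (Z_L − Z_0)/(Z_L + Z_0) = (148 − 100)/(148 + 100) = 48/248

Γ = 0.194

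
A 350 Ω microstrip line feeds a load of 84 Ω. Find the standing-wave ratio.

VSWR ≈ 4.17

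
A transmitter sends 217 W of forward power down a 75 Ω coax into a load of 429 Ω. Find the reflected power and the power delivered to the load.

Γ = (429 − 75)/(429 + 75) = 0.702
|Γ|² = 0.493
P_refl = |Γ|²·P_inc = 107 W, P_del = (1 − |Γ|²)·P_inc = 110 W

P_reflected ≈ 107 W; P_delivered ≈ 110 W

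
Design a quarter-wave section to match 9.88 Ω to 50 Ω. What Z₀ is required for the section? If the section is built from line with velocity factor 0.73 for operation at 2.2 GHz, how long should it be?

Z_qwt ≈ 22.2 Ω; length ≈ 2.49 cm

Z_qwt = √(Z_0·R_L) = √(50 × 9.88) = √494
λ = 0.73·c/f = 0.0995 m, so l = λ/4 = 0.0249 m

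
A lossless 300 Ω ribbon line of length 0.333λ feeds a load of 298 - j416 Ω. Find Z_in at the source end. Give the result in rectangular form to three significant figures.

Z_in ≈ 241 + j369 Ω

βl = 2π × 0.333 = 120°
tan(βl) = tan(120°) = -1.74
Z_in = Z_0·(Z_L + jZ_0·tanβl)/(Z_0 + jZ_L·tanβl)
     = 300·(298 − j938)/(-424 − j519)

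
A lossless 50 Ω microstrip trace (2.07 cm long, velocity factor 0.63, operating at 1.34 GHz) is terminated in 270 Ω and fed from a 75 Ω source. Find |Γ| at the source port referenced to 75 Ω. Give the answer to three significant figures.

λ = v/f = 0.63·c / 1.34 GHz = 0.141 m
βl = 2π·l/λ = 2π × 0.147 = 52.8°
tan(βl) = 1.32
Z_in = Z_0·(Z_L + jZ_0·tanβl)/(Z_0 + jZ_L·tanβl) = 14.3 − j35.9 Ω
Γ_s = (Z_in − Z_s)/(Z_in + Z_s) = (-60.7 − j35.9)/(89.3 − j35.9), |Γ_s| = 0.733

|Γ| ≈ 0.733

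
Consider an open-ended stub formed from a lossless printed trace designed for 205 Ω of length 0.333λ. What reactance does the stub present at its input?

βl = 2π × 0.333 = 120°
tan(βl) = -1.74
For an open-ended stub, Z_in = −jZ_0·cot(βl) = −jZ_0/tan(βl)

X_in ≈ 118 Ω (inductive)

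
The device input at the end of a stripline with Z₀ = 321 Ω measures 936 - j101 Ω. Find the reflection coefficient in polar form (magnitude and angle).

Γ ≈ 0.494 ∠ -4.73°

Γ = (Z_L − Z_0)/(Z_L + Z_0) = (615 − j101)/(1257 − j101)
|Γ| = 623/1260 = 0.494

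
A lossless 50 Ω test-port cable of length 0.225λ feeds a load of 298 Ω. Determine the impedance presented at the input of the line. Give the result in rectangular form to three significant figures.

βl = 2π × 0.225 = 81°
tan(βl) = tan(81°) = 6.31
Z_in = Z_0·(Z_L + jZ_0·tanβl)/(Z_0 + jZ_L·tanβl)
     = 50·(298 + j316)/(50 + j1880)

Z_in ≈ 8.59 − j7.69 Ω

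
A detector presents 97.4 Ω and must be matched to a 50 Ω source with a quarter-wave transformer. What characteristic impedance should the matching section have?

Z_qwt ≈ 69.8 Ω

Z_qwt = √(Z_0·R_L) = √(50 × 97.4) = √4870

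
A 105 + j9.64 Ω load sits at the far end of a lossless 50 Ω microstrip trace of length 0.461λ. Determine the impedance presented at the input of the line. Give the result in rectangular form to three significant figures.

Z_in ≈ 81.2 + j37.9 Ω

βl = 2π × 0.461 = 166°
tan(βl) = tan(166°) = -0.25
Z_in = Z_0·(Z_L + jZ_0·tanβl)/(Z_0 + jZ_L·tanβl)
     = 50·(105 − j2.86)/(52.4 − j26.3)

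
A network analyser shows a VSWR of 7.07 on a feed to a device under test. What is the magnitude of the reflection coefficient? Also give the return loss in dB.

|Γ| ≈ 0.752; return loss ≈ 2.47 dB

|Γ| = (S − 1)/(S + 1) = (7.07 − 1)/(7.07 + 1) = 6.07/8.07
RL = −20·log₁₀|Γ| = −20·log₁₀(0.752)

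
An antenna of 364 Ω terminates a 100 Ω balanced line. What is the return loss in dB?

Γ = (364 − 100)/(364 + 100) = 0.569
RL = −20·log₁₀|Γ| = −20·log₁₀(0.569)

RL ≈ 4.9 dB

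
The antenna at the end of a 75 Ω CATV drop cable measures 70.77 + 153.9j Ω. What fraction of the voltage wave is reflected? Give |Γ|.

|Γ| ≈ 0.726

Γ = (Z_L − Z_0)/(Z_L + Z_0) = (-4.23 + j153.9)/(145.8 + j153.9)
|Γ| = 154/212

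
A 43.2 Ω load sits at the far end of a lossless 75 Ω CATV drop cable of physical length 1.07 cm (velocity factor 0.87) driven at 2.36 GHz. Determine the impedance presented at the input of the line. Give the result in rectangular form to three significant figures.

Z_in ≈ 55.2 + j30 Ω

λ = v/f = 0.87·c / 2.36 GHz = 0.111 m
βl = 2π·l/λ = 2π × 0.0968 = 34.8°
tan(βl) = tan(34.8°) = 0.696
Z_in = Z_0·(Z_L + jZ_0·tanβl)/(Z_0 + jZ_L·tanβl)
     = 75·(43.2 + j52.2)/(75 + j30.1)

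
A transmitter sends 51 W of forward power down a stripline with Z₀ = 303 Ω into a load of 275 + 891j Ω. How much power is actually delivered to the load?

P_delivered ≈ 15.1 W

|Γ| = |(-28 + j891)/(578 + j891)| = 0.839
|Γ|² = 0.705
P_refl = |Γ|²·P_inc = 35.9 W, P_del = (1 − |Γ|²)·P_inc = 15.1 W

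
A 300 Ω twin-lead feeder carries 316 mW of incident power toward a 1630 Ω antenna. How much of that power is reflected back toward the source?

P_reflected ≈ 150 mW

Γ = (1630 − 300)/(1630 + 300) = 0.689
|Γ|² = 0.475
P_refl = |Γ|²·P_inc = 150 mW, P_del = (1 − |Γ|²)·P_inc = 166 mW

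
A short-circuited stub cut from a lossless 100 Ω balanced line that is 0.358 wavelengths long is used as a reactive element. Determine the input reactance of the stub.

X_in ≈ -124 Ω (capacitive)

βl = 2π × 0.358 = 129°
tan(βl) = -1.24
For a short-circuited stub, Z_in = jZ_0·tan(βl)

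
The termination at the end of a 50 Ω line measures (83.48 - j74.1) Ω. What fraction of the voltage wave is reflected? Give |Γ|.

|Γ| ≈ 0.533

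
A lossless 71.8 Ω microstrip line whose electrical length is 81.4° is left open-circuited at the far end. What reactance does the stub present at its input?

tan(βl) = 6.61
For an open-circuited stub, Z_in = −jZ_0·cot(βl) = −jZ_0/tan(βl)

X_in ≈ -10.9 Ω (capacitive)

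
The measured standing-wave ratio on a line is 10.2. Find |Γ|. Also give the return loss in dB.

|Γ| = (S − 1)/(S + 1) = (10.2 − 1)/(10.2 + 1) = 9.2/11.2
RL = −20·log₁₀|Γ| = −20·log₁₀(0.821)

|Γ| ≈ 0.821; return loss ≈ 1.71 dB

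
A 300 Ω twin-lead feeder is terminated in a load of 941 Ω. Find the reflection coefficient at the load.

Γ = (Z_L − Z_0)/(Z_L + Z_0) = (941 − 300)/(941 + 300) = 641/1241

Γ = 0.517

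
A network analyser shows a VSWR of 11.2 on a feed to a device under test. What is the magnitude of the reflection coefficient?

|Γ| ≈ 0.836

|Γ| = (S − 1)/(S + 1) = (11.2 − 1)/(11.2 + 1) = 10.2/12.2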